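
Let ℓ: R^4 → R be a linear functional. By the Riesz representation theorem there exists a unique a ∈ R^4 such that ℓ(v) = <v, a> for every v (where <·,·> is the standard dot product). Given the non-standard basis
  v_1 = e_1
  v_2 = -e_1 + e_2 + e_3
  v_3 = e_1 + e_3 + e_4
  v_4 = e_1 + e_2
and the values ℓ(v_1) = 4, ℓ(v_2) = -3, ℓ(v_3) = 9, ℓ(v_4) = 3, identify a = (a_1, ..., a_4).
a = (4, -1, 2, 3)

Write a = (a_1, ..., a_4) in the standard basis. For each basis vector v_i, ℓ(v_i) = <v_i, a> is a linear equation in the a_j's. Collect the n equations into a matrix system V a = ℓ, where row i of V is v_i (expressed in the standard basis). Since V is invertible (lower-triangular with 1s on the diagonal, up to permutation), solve by back-substitution:
  V =
[[1, 0, 0, 0],
 [-1, 1, 1, 0],
 [1, 0, 1, 1],
 [1, 1, 0, 0]]
  V a = (4, -3, 9, 3)
Solving gives a = (4, -1, 2, 3).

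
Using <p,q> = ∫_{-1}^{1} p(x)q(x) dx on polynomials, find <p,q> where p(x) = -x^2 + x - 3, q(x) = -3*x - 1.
<p,q> = 14/3

Expand the product: p(x)·q(x) = 3*x^3 - 2*x^2 + 8*x + 3.
∫_{-1}^{1} of each monomial x^k gives [2/(k+1) if k even, 0 if k odd]. Integrating term-by-term (or equivalently evaluating the antiderivative F(x) = 3*x^4/4 - 2*x^3/3 + 4*x^2 + 3*x at the endpoints):
  F(1) − F(−1) = 85/12 − (29/12) = 14/3.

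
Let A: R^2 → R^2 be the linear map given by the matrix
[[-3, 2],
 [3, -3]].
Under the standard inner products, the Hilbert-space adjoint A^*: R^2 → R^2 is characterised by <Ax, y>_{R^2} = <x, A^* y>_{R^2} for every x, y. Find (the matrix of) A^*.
A^* = A^T =
[[-3, 3],
 [2, -3]]

For real matrices with standard dot products, the defining identity <Ax, y> = <x, A^* y> gives (Ax)^T y = x^T (A^*) y, i.e. x^T A^T y = x^T (A^*) y. Since this holds for all x, y, we must have A^* = A^T. Therefore
A^* =
[[-3, 3],
 [2, -3]].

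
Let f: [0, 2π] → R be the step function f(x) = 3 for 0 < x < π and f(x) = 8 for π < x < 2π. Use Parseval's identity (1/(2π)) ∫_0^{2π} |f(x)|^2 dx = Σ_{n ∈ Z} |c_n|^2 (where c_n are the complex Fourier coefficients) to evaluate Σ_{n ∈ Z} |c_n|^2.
Σ |c_n|^2 = 73/2

Parseval equates the L^2 energy of f (normalised by 1/(2π)) with the ℓ^2 sum of its Fourier coefficients: (1/(2π)) ∫_0^{2π} |f|^2 = Σ |c_n|^2.
Compute the left side: (1/(2π)) [∫_0^π 3^2 dx + ∫_π^{2π} 8^2 dx] = (1/(2π)) · (9π + 64π) = (9 + 64)/2 = 73/2.
So Σ_{n ∈ Z} |c_n|^2 = 73/2.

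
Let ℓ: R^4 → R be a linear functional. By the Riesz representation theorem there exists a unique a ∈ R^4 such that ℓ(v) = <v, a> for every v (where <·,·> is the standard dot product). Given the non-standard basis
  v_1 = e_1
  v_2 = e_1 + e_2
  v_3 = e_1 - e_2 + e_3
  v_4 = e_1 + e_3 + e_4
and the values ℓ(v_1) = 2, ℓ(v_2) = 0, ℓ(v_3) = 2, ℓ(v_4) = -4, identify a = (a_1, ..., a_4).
a = (2, -2, -2, -4)

Write a = (a_1, ..., a_4) in the standard basis. For each basis vector v_i, ℓ(v_i) = <v_i, a> is a linear equation in the a_j's. Collect the n equations into a matrix system V a = ℓ, where row i of V is v_i (expressed in the standard basis). Since V is invertible (lower-triangular with 1s on the diagonal, up to permutation), solve by back-substitution:
  V =
[[1, 0, 0, 0],
 [1, 1, 0, 0],
 [1, -1, 1, 0],
 [1, 0, 1, 1]]
  V a = (2, 0, 2, -4)
Solving gives a = (2, -2, -2, -4).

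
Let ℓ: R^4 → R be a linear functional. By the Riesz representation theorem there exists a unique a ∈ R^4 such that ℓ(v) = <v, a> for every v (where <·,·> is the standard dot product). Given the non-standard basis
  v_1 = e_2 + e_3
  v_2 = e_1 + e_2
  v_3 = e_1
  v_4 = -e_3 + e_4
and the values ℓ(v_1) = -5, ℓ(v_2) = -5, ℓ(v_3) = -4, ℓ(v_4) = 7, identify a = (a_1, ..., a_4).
a = (-4, -1, -4, 3)

Write a = (a_1, ..., a_4) in the standard basis. For each basis vector v_i, ℓ(v_i) = <v_i, a> is a linear equation in the a_j's. Collect the n equations into a matrix system V a = ℓ, where row i of V is v_i (expressed in the standard basis). Since V is invertible (lower-triangular with 1s on the diagonal, up to permutation), solve by back-substitution:
  V =
[[0, 1, 1, 0],
 [1, 1, 0, 0],
 [1, 0, 0, 0],
 [0, 0, -1, 1]]
  V a = (-5, -5, -4, 7)
Solving gives a = (-4, -1, -4, 3).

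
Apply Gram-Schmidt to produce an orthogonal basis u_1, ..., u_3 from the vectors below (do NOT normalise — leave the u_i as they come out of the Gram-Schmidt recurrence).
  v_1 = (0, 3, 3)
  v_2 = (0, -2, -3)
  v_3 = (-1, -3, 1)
Orthogonal basis:
  u_1 = (0, 3, 3)
  u_2 = (0, 1/2, -1/2)
  u_3 = (-1, 0, 0)

Apply the Gram-Schmidt recurrence
  u_1 = v_1
  u_i = v_i − Σ_{j<i} ((v_i · u_j) / (u_j · u_j)) · u_j.

Step by step this gives:
  u_1 = (0, 3, 3)
  u_2 = (0, 1/2, -1/2)
  u_3 = (-1, 0, 0)

Orthogonality check:
  u_2 · u_1 = 0 (should be 0)
  u_3 · u_1 = 0 (should be 0)
  u_3 · u_2 = 0 (should be 0)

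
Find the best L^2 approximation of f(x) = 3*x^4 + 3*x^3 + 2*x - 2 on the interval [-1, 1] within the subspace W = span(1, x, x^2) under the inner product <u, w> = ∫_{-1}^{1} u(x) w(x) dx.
g(x) = 18*x^2/7 + 19*x/5 - 79/35

The best approximation g ∈ W is the orthogonal projection of f onto W. Writing g = a_0 + a_1 x + a_2 x^2, the coefficients solve the normal equations G · a = b where
  G_{ij} = <φ_i, φ_j> and b_i = <f, φ_i>, with φ_0 = 1, φ_1 = x, φ_2 = x^2.
G =
  [2, 0, 2/3]
  [0, 2/3, 0]
  [2/3, 0, 2/5],
b = (-14/5, 38/15, -10/21).
Solving gives a_0 = -79/35, a_1 = 19/5, a_2 = 18/7, so
  g(x) = 18*x^2/7 + 19*x/5 - 79/35.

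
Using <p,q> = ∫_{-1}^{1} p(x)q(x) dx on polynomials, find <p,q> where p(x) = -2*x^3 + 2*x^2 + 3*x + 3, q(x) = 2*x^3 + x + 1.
<p,q> = 1028/105

Expand the product: p(x)·q(x) = -4*x^6 + 4*x^5 + 4*x^4 + 6*x^3 + 5*x^2 + 6*x + 3.
∫_{-1}^{1} of each monomial x^k gives [2/(k+1) if k even, 0 if k odd]. Integrating term-by-term (or equivalently evaluating the antiderivative F(x) = -4*x^7/7 + 2*x^6/3 + 4*x^5/5 + 3*x^4/2 + 5*x^3/3 + 3*x^2 + 3*x at the endpoints):
  F(1) − F(−1) = 2113/210 − (19/70) = 1028/105.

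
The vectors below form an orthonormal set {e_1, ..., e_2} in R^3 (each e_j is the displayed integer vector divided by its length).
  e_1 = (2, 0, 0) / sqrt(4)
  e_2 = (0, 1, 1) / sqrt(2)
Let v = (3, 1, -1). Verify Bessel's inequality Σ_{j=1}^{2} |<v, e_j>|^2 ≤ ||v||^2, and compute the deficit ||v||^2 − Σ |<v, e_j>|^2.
Σ |<v, e_j>|^2 = 9; ||v||^2 = 11; deficit = 2

Write each e_j = u_j / sqrt(<u_j, u_j>) where u_j is the displayed integer vector. Then <v, e_j> = <v, u_j> / sqrt(<u_j, u_j>), so |<v, e_j>|^2 = <v, u_j>^2 / <u_j, u_j>.
Coefficients: <v, e_1> = 6/sqrt(4), <v, e_2> = 0/sqrt(2).
Square and sum: Σ |<v, e_j>|^2 = 9.
Compute ||v||^2 = v·v = 11.
Deficit = 11 − 9 = 2 ≥ 0, confirming Bessel's inequality. (The deficit equals ||v − Σ <v,e_j> e_j||^2, the squared distance from v to span{e_j}.)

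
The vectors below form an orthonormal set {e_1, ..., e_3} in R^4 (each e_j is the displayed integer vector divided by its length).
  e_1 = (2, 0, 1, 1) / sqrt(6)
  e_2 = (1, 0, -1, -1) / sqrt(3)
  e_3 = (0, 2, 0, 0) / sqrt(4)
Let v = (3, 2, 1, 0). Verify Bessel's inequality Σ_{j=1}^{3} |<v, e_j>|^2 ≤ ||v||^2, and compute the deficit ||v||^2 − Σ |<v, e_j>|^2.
Σ |<v, e_j>|^2 = 27/2; ||v||^2 = 14; deficit = 1/2

Write each e_j = u_j / sqrt(<u_j, u_j>) where u_j is the displayed integer vector. Then <v, e_j> = <v, u_j> / sqrt(<u_j, u_j>), so |<v, e_j>|^2 = <v, u_j>^2 / <u_j, u_j>.
Coefficients: <v, e_1> = 7/sqrt(6), <v, e_2> = 2/sqrt(3), <v, e_3> = 4/sqrt(4).
Square and sum: Σ |<v, e_j>|^2 = 27/2.
Compute ||v||^2 = v·v = 14.
Deficit = 14 − 27/2 = 1/2 ≥ 0, confirming Bessel's inequality. (The deficit equals ||v − Σ <v,e_j> e_j||^2, the squared distance from v to span{e_j}.)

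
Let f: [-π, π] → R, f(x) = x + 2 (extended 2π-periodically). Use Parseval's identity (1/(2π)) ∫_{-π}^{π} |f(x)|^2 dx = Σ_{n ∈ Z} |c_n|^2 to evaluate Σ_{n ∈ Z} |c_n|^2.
Σ |c_n|^2 = π^2/3 + 4

Expand and integrate term by term over [-π, π]:
  ∫ (x)^2 dx = 1·(2π^3/3); ∫ 2·1·(2)·x dx = 0 (odd integrand); ∫ 2^2 dx = 4·2π.
So (1/(2π)) ∫_{-π}^{π} (x + 2)^2 dx = 1π^2/3 + 4 = π^2/3 + 4.
Parseval ⇒ Σ |c_n|^2 = π^2/3 + 4.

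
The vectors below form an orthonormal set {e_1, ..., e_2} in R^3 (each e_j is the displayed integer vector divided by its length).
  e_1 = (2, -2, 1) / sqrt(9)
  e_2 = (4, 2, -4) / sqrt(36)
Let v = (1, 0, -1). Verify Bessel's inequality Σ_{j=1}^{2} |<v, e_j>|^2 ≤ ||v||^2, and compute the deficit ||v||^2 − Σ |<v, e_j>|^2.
Σ |<v, e_j>|^2 = 17/9; ||v||^2 = 2; deficit = 1/9

Write each e_j = u_j / sqrt(<u_j, u_j>) where u_j is the displayed integer vector. Then <v, e_j> = <v, u_j> / sqrt(<u_j, u_j>), so |<v, e_j>|^2 = <v, u_j>^2 / <u_j, u_j>.
Coefficients: <v, e_1> = 1/sqrt(9), <v, e_2> = 8/sqrt(36).
Square and sum: Σ |<v, e_j>|^2 = 17/9.
Compute ||v||^2 = v·v = 2.
Deficit = 2 − 17/9 = 1/9 ≥ 0, confirming Bessel's inequality. (The deficit equals ||v − Σ <v,e_j> e_j||^2, the squared distance from v to span{e_j}.)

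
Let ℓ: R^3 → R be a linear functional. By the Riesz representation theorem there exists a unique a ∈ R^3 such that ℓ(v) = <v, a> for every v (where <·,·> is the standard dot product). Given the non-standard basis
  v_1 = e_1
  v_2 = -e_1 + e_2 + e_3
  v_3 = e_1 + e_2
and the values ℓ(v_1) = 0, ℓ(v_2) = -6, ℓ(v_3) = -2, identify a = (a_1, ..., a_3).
a = (0, -2, -4)

Write a = (a_1, ..., a_3) in the standard basis. For each basis vector v_i, ℓ(v_i) = <v_i, a> is a linear equation in the a_j's. Collect the n equations into a matrix system V a = ℓ, where row i of V is v_i (expressed in the standard basis). Since V is invertible (lower-triangular with 1s on the diagonal, up to permutation), solve by back-substitution:
  V =
[[1, 0, 0],
 [-1, 1, 1],
 [1, 1, 0]]
  V a = (0, -6, -2)
Solving gives a = (0, -2, -4).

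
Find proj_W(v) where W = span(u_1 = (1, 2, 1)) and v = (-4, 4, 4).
proj_W(v) = (4/3, 8/3, 4/3)

Set up U = [u_1 | ... | u_1] ∈ R^(3×1). The projector onto W = col(U) is P = U (U^T U)^(-1) U^T.
Compute U^T U =
  [6],
and U^T v = (8).
Solve U^T U · c = U^T v for the coefficients: c = (4/3). The projection is proj_W(v) = U c.
Check: (v - proj_W(v)) · u_1 = 0  (should be 0).
Result: proj_W(v) = (4/3, 8/3, 4/3).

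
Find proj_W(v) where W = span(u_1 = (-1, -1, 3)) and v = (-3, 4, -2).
proj_W(v) = (7/11, 7/11, -21/11)

Set up U = [u_1 | ... | u_1] ∈ R^(3×1). The projector onto W = col(U) is P = U (U^T U)^(-1) U^T.
Compute U^T U =
  [11],
and U^T v = (-7).
Solve U^T U · c = U^T v for the coefficients: c = (-7/11). The projection is proj_W(v) = U c.
Check: (v - proj_W(v)) · u_1 = 0  (should be 0).
Result: proj_W(v) = (7/11, 7/11, -21/11).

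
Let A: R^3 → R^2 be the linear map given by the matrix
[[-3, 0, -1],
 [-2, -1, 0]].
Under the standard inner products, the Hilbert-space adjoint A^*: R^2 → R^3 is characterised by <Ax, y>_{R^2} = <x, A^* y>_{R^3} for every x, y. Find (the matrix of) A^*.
A^* = A^T =
[[-3, -2],
 [0, -1],
 [-1, 0]]

For real matrices with standard dot products, the defining identity <Ax, y> = <x, A^* y> gives (Ax)^T y = x^T (A^*) y, i.e. x^T A^T y = x^T (A^*) y. Since this holds for all x, y, we must have A^* = A^T. Therefore
A^* =
[[-3, -2],
 [0, -1],
 [-1, 0]].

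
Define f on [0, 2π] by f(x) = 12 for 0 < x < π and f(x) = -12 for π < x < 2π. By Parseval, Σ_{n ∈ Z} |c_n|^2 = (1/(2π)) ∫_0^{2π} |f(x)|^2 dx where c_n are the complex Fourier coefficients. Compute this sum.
Σ |c_n|^2 = 144

Parseval equates the L^2 energy of f (normalised by 1/(2π)) with the ℓ^2 sum of its Fourier coefficients: (1/(2π)) ∫_0^{2π} |f|^2 = Σ |c_n|^2.
Compute the left side: (1/(2π)) [∫_0^π 12^2 dx + ∫_π^{2π} (-12)^2 dx] = (1/(2π)) · (144π + 144π) = (144 + 144)/2 = 144.
So Σ_{n ∈ Z} |c_n|^2 = 144.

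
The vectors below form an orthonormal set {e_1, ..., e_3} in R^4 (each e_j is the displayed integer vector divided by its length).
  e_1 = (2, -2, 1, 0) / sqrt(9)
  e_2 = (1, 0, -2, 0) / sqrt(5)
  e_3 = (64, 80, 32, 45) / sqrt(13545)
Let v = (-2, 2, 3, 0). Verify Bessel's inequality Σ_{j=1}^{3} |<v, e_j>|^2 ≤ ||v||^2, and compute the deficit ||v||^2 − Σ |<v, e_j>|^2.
Σ |<v, e_j>|^2 = 5053/301; ||v||^2 = 17; deficit = 64/301

Write each e_j = u_j / sqrt(<u_j, u_j>) where u_j is the displayed integer vector. Then <v, e_j> = <v, u_j> / sqrt(<u_j, u_j>), so |<v, e_j>|^2 = <v, u_j>^2 / <u_j, u_j>.
Coefficients: <v, e_1> = -5/sqrt(9), <v, e_2> = -8/sqrt(5), <v, e_3> = 128/sqrt(13545).
Square and sum: Σ |<v, e_j>|^2 = 5053/301.
Compute ||v||^2 = v·v = 17.
Deficit = 17 − 5053/301 = 64/301 ≥ 0, confirming Bessel's inequality. (The deficit equals ||v − Σ <v,e_j> e_j||^2, the squared distance from v to span{e_j}.)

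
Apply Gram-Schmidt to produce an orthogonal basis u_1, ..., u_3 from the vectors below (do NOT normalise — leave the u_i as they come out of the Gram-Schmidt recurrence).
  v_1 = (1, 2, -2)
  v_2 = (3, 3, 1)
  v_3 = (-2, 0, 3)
Orthogonal basis:
  u_1 = (1, 2, -2)
  u_2 = (20/9, 13/9, 23/9)
  u_3 = (-100/61, 175/122, 75/122)

Apply the Gram-Schmidt recurrence
  u_1 = v_1
  u_i = v_i − Σ_{j<i} ((v_i · u_j) / (u_j · u_j)) · u_j.

Step by step this gives:
  u_1 = (1, 2, -2)
  u_2 = (20/9, 13/9, 23/9)
  u_3 = (-100/61, 175/122, 75/122)

Orthogonality check:
  u_2 · u_1 = 0 (should be 0)
  u_3 · u_1 = 0 (should be 0)
  u_3 · u_2 = 0 (should be 0)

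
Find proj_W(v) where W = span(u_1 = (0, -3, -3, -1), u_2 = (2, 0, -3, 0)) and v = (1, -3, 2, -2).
proj_W(v) = (-121/83, -303/166, 30/83, -101/166)

Set up U = [u_1 | ... | u_2] ∈ R^(4×2). The projector onto W = col(U) is P = U (U^T U)^(-1) U^T.
Compute U^T U =
  [19, 9]
  [9, 13],
and U^T v = (5, -4).
Solve U^T U · c = U^T v for the coefficients: c = (101/166, -121/166). The projection is proj_W(v) = U c.
Check: (v - proj_W(v)) · u_1 = 0  (should be 0).
Check: (v - proj_W(v)) · u_2 = 0  (should be 0).
Result: proj_W(v) = (-121/83, -303/166, 30/83, -101/166).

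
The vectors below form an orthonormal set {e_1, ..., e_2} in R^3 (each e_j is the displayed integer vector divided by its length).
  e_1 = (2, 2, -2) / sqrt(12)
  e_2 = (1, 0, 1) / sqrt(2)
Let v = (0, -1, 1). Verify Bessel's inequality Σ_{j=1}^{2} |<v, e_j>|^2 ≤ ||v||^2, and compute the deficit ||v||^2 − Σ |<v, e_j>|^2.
Σ |<v, e_j>|^2 = 11/6; ||v||^2 = 2; deficit = 1/6

Write each e_j = u_j / sqrt(<u_j, u_j>) where u_j is the displayed integer vector. Then <v, e_j> = <v, u_j> / sqrt(<u_j, u_j>), so |<v, e_j>|^2 = <v, u_j>^2 / <u_j, u_j>.
Coefficients: <v, e_1> = -4/sqrt(12), <v, e_2> = 1/sqrt(2).
Square and sum: Σ |<v, e_j>|^2 = 11/6.
Compute ||v||^2 = v·v = 2.
Deficit = 2 − 11/6 = 1/6 ≥ 0, confirming Bessel's inequality. (The deficit equals ||v − Σ <v,e_j> e_j||^2, the squared distance from v to span{e_j}.)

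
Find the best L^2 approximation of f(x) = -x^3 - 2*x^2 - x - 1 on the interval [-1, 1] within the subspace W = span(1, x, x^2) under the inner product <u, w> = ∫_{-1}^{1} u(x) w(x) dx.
g(x) = -2*x^2 - 8*x/5 - 1

The best approximation g ∈ W is the orthogonal projection of f onto W. Writing g = a_0 + a_1 x + a_2 x^2, the coefficients solve the normal equations G · a = b where
  G_{ij} = <φ_i, φ_j> and b_i = <f, φ_i>, with φ_0 = 1, φ_1 = x, φ_2 = x^2.
G =
  [2, 0, 2/3]
  [0, 2/3, 0]
  [2/3, 0, 2/5],
b = (-10/3, -16/15, -22/15).
Solving gives a_0 = -1, a_1 = -8/5, a_2 = -2, so
  g(x) = -2*x^2 - 8*x/5 - 1.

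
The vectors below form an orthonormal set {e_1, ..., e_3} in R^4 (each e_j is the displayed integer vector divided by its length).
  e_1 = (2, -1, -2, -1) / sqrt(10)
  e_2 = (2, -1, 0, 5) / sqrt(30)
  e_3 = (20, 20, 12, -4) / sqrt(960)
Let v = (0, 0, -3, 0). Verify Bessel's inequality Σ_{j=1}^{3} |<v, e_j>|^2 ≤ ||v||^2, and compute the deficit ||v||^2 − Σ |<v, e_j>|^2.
Σ |<v, e_j>|^2 = 99/20; ||v||^2 = 9; deficit = 81/20

Write each e_j = u_j / sqrt(<u_j, u_j>) where u_j is the displayed integer vector. Then <v, e_j> = <v, u_j> / sqrt(<u_j, u_j>), so |<v, e_j>|^2 = <v, u_j>^2 / <u_j, u_j>.
Coefficients: <v, e_1> = 6/sqrt(10), <v, e_2> = 0/sqrt(30), <v, e_3> = -36/sqrt(960).
Square and sum: Σ |<v, e_j>|^2 = 99/20.
Compute ||v||^2 = v·v = 9.
Deficit = 9 − 99/20 = 81/20 ≥ 0, confirming Bessel's inequality. (The deficit equals ||v − Σ <v,e_j> e_j||^2, the squared distance from v to span{e_j}.)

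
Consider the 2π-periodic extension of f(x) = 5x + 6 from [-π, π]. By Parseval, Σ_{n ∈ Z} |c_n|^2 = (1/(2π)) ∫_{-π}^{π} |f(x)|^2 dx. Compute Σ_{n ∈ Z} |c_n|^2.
Σ |c_n|^2 = 25π^2/3 + 36

Expand and integrate term by term over [-π, π]:
  ∫ (5x)^2 dx = 25·(2π^3/3); ∫ 2·5·(6)·x dx = 0 (odd integrand); ∫ 6^2 dx = 36·2π.
So (1/(2π)) ∫_{-π}^{π} (5x + 6)^2 dx = 25π^2/3 + 36 = 25π^2/3 + 36.
Parseval ⇒ Σ |c_n|^2 = 25π^2/3 + 36.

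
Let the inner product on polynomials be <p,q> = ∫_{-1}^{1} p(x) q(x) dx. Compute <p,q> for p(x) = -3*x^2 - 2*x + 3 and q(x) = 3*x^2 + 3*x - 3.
<p,q> = -68/5

Expand the product: p(x)·q(x) = -9*x^4 - 15*x^3 + 12*x^2 + 15*x - 9.
∫_{-1}^{1} of each monomial x^k gives [2/(k+1) if k even, 0 if k odd]. Integrating term-by-term (or equivalently evaluating the antiderivative F(x) = -9*x^5/5 - 15*x^4/4 + 4*x^3 + 15*x^2/2 - 9*x at the endpoints):
  F(1) − F(−1) = -61/20 − (211/20) = -68/5.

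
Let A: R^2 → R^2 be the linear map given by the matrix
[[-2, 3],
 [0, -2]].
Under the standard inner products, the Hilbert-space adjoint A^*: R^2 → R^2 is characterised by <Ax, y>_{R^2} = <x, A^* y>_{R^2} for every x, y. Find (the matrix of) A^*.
A^* = A^T =
[[-2, 0],
 [3, -2]]

For real matrices with standard dot products, the defining identity <Ax, y> = <x, A^* y> gives (Ax)^T y = x^T (A^*) y, i.e. x^T A^T y = x^T (A^*) y. Since this holds for all x, y, we must have A^* = A^T. Therefore
A^* =
[[-2, 0],
 [3, -2]].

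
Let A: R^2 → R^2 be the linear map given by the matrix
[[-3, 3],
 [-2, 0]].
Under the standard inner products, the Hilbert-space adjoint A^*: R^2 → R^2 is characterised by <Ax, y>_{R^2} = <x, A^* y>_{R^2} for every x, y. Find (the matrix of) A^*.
A^* = A^T =
[[-3, -2],
 [3, 0]]

For real matrices with standard dot products, the defining identity <Ax, y> = <x, A^* y> gives (Ax)^T y = x^T (A^*) y, i.e. x^T A^T y = x^T (A^*) y. Since this holds for all x, y, we must have A^* = A^T. Therefore
A^* =
[[-3, -2],
 [3, 0]].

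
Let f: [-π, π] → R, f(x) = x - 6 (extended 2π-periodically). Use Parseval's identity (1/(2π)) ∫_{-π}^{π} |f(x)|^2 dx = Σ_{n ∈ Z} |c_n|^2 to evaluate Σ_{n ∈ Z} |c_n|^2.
Σ |c_n|^2 = π^2/3 + 36

Expand and integrate term by term over [-π, π]:
  ∫ (x)^2 dx = 1·(2π^3/3); ∫ 2·1·(-6)·x dx = 0 (odd integrand); ∫ (-6)^2 dx = 36·2π.
So (1/(2π)) ∫_{-π}^{π} (x - 6)^2 dx = 1π^2/3 + 36 = π^2/3 + 36.
Parseval ⇒ Σ |c_n|^2 = π^2/3 + 36.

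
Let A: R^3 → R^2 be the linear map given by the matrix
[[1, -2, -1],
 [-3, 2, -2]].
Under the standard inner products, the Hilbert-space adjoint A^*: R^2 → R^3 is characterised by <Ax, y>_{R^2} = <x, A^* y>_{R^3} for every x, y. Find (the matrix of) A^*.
A^* = A^T =
[[1, -3],
 [-2, 2],
 [-1, -2]]

For real matrices with standard dot products, the defining identity <Ax, y> = <x, A^* y> gives (Ax)^T y = x^T (A^*) y, i.e. x^T A^T y = x^T (A^*) y. Since this holds for all x, y, we must have A^* = A^T. Therefore
A^* =
[[1, -3],
 [-2, 2],
 [-1, -2]].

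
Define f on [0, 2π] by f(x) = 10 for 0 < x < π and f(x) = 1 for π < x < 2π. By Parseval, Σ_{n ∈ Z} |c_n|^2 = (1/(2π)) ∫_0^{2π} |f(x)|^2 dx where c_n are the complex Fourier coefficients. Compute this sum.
Σ |c_n|^2 = 101/2

Parseval equates the L^2 energy of f (normalised by 1/(2π)) with the ℓ^2 sum of its Fourier coefficients: (1/(2π)) ∫_0^{2π} |f|^2 = Σ |c_n|^2.
Compute the left side: (1/(2π)) [∫_0^π 10^2 dx + ∫_π^{2π} 1^2 dx] = (1/(2π)) · (100π + 1π) = (100 + 1)/2 = 101/2.
So Σ_{n ∈ Z} |c_n|^2 = 101/2.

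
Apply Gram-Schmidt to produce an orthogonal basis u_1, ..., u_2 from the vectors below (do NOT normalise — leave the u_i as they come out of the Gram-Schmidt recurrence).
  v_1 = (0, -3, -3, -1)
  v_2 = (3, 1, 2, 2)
Orthogonal basis:
  u_1 = (0, -3, -3, -1)
  u_2 = (3, -14/19, 5/19, 27/19)

Apply the Gram-Schmidt recurrence
  u_1 = v_1
  u_i = v_i − Σ_{j<i} ((v_i · u_j) / (u_j · u_j)) · u_j.

Step by step this gives:
  u_1 = (0, -3, -3, -1)
  u_2 = (3, -14/19, 5/19, 27/19)

Orthogonality check:
  u_2 · u_1 = 0 (should be 0)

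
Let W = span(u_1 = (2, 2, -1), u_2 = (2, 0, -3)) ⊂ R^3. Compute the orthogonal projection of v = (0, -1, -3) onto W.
proj_W(v) = (12/17, -25/17, -43/17)

Set up U = [u_1 | ... | u_2] ∈ R^(3×2). The projector onto W = col(U) is P = U (U^T U)^(-1) U^T.
Compute U^T U =
  [9, 7]
  [7, 13],
and U^T v = (1, 9).
Solve U^T U · c = U^T v for the coefficients: c = (-25/34, 37/34). The projection is proj_W(v) = U c.
Check: (v - proj_W(v)) · u_1 = 0  (should be 0).
Check: (v - proj_W(v)) · u_2 = 0  (should be 0).
Result: proj_W(v) = (12/17, -25/17, -43/17).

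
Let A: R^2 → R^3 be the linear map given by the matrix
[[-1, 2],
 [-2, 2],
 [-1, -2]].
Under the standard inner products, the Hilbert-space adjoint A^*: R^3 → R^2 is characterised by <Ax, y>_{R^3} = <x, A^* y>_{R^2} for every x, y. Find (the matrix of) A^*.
A^* = A^T =
[[-1, -2, -1],
 [2, 2, -2]]

For real matrices with standard dot products, the defining identity <Ax, y> = <x, A^* y> gives (Ax)^T y = x^T (A^*) y, i.e. x^T A^T y = x^T (A^*) y. Since this holds for all x, y, we must have A^* = A^T. Therefore
A^* =
[[-1, -2, -1],
 [2, 2, -2]].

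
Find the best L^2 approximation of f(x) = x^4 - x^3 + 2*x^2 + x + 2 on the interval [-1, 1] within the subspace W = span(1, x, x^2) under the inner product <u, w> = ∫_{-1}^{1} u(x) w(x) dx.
g(x) = 20*x^2/7 + 2*x/5 + 67/35

The best approximation g ∈ W is the orthogonal projection of f onto W. Writing g = a_0 + a_1 x + a_2 x^2, the coefficients solve the normal equations G · a = b where
  G_{ij} = <φ_i, φ_j> and b_i = <f, φ_i>, with φ_0 = 1, φ_1 = x, φ_2 = x^2.
G =
  [2, 0, 2/3]
  [0, 2/3, 0]
  [2/3, 0, 2/5],
b = (86/15, 4/15, 254/105).
Solving gives a_0 = 67/35, a_1 = 2/5, a_2 = 20/7, so
  g(x) = 20*x^2/7 + 2*x/5 + 67/35.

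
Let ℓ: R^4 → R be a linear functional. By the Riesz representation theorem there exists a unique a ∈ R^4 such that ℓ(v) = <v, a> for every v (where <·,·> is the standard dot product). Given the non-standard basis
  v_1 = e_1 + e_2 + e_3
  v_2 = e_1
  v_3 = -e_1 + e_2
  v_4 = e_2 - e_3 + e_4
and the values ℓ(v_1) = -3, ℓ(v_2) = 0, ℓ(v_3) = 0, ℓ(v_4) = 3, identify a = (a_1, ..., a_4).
a = (0, 0, -3, 0)

Write a = (a_1, ..., a_4) in the standard basis. For each basis vector v_i, ℓ(v_i) = <v_i, a> is a linear equation in the a_j's. Collect the n equations into a matrix system V a = ℓ, where row i of V is v_i (expressed in the standard basis). Since V is invertible (lower-triangular with 1s on the diagonal, up to permutation), solve by back-substitution:
  V =
[[1, 1, 1, 0],
 [1, 0, 0, 0],
 [-1, 1, 0, 0],
 [0, 1, -1, 1]]
  V a = (-3, 0, 0, 3)
Solving gives a = (0, 0, -3, 0).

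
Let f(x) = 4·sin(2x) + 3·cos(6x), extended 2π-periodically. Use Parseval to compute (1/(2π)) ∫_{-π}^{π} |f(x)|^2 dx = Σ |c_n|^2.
Σ |c_n|^2 = 25/2

Expand |f|^2 and use orthogonality of {sin(nx), cos(mx)} on [-π, π]:
  ∫_{-π}^{π} sin(nx)^2 dx = π, ∫ cos(mx)^2 dx = π, and cross terms integrate to 0.
So ∫_{-π}^{π} f(x)^2 dx = 4^2 · π + 3^2 · π = (16 + 9)π.
Divide by 2π: (16 + 9)/2 = 25/2.
By Parseval, this equals Σ |c_n|^2.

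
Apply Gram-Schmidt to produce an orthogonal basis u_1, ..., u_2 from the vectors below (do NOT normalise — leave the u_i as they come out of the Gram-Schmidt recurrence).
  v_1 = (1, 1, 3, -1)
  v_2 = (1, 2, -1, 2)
Orthogonal basis:
  u_1 = (1, 1, 3, -1)
  u_2 = (7/6, 13/6, -1/2, 11/6)

Apply the Gram-Schmidt recurrence
  u_1 = v_1
  u_i = v_i − Σ_{j<i} ((v_i · u_j) / (u_j · u_j)) · u_j.

Step by step this gives:
  u_1 = (1, 1, 3, -1)
  u_2 = (7/6, 13/6, -1/2, 11/6)

Orthogonality check:
  u_2 · u_1 = 0 (should be 0)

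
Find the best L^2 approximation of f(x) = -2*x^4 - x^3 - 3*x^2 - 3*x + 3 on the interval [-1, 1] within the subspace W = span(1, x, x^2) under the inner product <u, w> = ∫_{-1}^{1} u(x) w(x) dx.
g(x) = -33*x^2/7 - 18*x/5 + 111/35

The best approximation g ∈ W is the orthogonal projection of f onto W. Writing g = a_0 + a_1 x + a_2 x^2, the coefficients solve the normal equations G · a = b where
  G_{ij} = <φ_i, φ_j> and b_i = <f, φ_i>, with φ_0 = 1, φ_1 = x, φ_2 = x^2.
G =
  [2, 0, 2/3]
  [0, 2/3, 0]
  [2/3, 0, 2/5],
b = (16/5, -12/5, 8/35).
Solving gives a_0 = 111/35, a_1 = -18/5, a_2 = -33/7, so
  g(x) = -33*x^2/7 - 18*x/5 + 111/35.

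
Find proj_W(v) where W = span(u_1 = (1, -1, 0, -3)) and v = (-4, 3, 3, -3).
proj_W(v) = (2/11, -2/11, 0, -6/11)

Set up U = [u_1 | ... | u_1] ∈ R^(4×1). The projector onto W = col(U) is P = U (U^T U)^(-1) U^T.
Compute U^T U =
  [11],
and U^T v = (2).
Solve U^T U · c = U^T v for the coefficients: c = (2/11). The projection is proj_W(v) = U c.
Check: (v - proj_W(v)) · u_1 = 0  (should be 0).
Result: proj_W(v) = (2/11, -2/11, 0, -6/11).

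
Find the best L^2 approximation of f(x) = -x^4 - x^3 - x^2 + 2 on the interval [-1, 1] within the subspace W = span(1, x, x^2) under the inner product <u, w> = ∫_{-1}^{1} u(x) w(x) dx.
g(x) = -13*x^2/7 - 3*x/5 + 73/35

The best approximation g ∈ W is the orthogonal projection of f onto W. Writing g = a_0 + a_1 x + a_2 x^2, the coefficients solve the normal equations G · a = b where
  G_{ij} = <φ_i, φ_j> and b_i = <f, φ_i>, with φ_0 = 1, φ_1 = x, φ_2 = x^2.
G =
  [2, 0, 2/3]
  [0, 2/3, 0]
  [2/3, 0, 2/5],
b = (44/15, -2/5, 68/105).
Solving gives a_0 = 73/35, a_1 = -3/5, a_2 = -13/7, so
  g(x) = -13*x^2/7 - 3*x/5 + 73/35.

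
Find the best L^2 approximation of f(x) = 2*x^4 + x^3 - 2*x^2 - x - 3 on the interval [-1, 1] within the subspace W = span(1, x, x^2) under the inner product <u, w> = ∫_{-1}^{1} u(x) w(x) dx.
g(x) = -2*x^2/7 - 2*x/5 - 111/35

The best approximation g ∈ W is the orthogonal projection of f onto W. Writing g = a_0 + a_1 x + a_2 x^2, the coefficients solve the normal equations G · a = b where
  G_{ij} = <φ_i, φ_j> and b_i = <f, φ_i>, with φ_0 = 1, φ_1 = x, φ_2 = x^2.
G =
  [2, 0, 2/3]
  [0, 2/3, 0]
  [2/3, 0, 2/5],
b = (-98/15, -4/15, -78/35).
Solving gives a_0 = -111/35, a_1 = -2/5, a_2 = -2/7, so
  g(x) = -2*x^2/7 - 2*x/5 - 111/35.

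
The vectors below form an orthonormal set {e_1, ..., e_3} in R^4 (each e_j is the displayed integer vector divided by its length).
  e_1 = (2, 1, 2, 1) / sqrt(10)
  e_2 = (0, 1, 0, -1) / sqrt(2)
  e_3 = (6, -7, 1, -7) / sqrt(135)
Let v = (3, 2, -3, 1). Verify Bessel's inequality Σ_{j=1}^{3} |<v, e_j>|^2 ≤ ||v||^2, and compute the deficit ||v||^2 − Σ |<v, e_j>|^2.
Σ |<v, e_j>|^2 = 5/3; ||v||^2 = 23; deficit = 64/3

Write each e_j = u_j / sqrt(<u_j, u_j>) where u_j is the displayed integer vector. Then <v, e_j> = <v, u_j> / sqrt(<u_j, u_j>), so |<v, e_j>|^2 = <v, u_j>^2 / <u_j, u_j>.
Coefficients: <v, e_1> = 3/sqrt(10), <v, e_2> = 1/sqrt(2), <v, e_3> = -6/sqrt(135).
Square and sum: Σ |<v, e_j>|^2 = 5/3.
Compute ||v||^2 = v·v = 23.
Deficit = 23 − 5/3 = 64/3 ≥ 0, confirming Bessel's inequality. (The deficit equals ||v − Σ <v,e_j> e_j||^2, the squared distance from v to span{e_j}.)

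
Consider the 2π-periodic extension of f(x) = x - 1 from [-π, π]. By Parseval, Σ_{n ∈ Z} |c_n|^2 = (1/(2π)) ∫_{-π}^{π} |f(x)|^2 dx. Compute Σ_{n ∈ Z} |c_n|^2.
Σ |c_n|^2 = π^2/3 + 1

Expand and integrate term by term over [-π, π]:
  ∫ (x)^2 dx = 1·(2π^3/3); ∫ 2·1·(-1)·x dx = 0 (odd integrand); ∫ (-1)^2 dx = 1·2π.
So (1/(2π)) ∫_{-π}^{π} (x - 1)^2 dx = 1π^2/3 + 1 = π^2/3 + 1.
Parseval ⇒ Σ |c_n|^2 = π^2/3 + 1.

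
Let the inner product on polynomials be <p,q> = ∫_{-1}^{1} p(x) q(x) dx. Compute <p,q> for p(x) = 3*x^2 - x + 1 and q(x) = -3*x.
<p,q> = 2

Expand the product: p(x)·q(x) = -9*x^3 + 3*x^2 - 3*x.
∫_{-1}^{1} of each monomial x^k gives [2/(k+1) if k even, 0 if k odd]. Integrating term-by-term (or equivalently evaluating the antiderivative F(x) = -9*x^4/4 + x^3 - 3*x^2/2 at the endpoints):
  F(1) − F(−1) = -11/4 − (-19/4) = 2.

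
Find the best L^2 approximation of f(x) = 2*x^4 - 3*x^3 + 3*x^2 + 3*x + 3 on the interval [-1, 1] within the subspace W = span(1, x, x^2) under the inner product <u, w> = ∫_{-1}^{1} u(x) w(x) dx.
g(x) = 33*x^2/7 + 6*x/5 + 99/35

The best approximation g ∈ W is the orthogonal projection of f onto W. Writing g = a_0 + a_1 x + a_2 x^2, the coefficients solve the normal equations G · a = b where
  G_{ij} = <φ_i, φ_j> and b_i = <f, φ_i>, with φ_0 = 1, φ_1 = x, φ_2 = x^2.
G =
  [2, 0, 2/3]
  [0, 2/3, 0]
  [2/3, 0, 2/5],
b = (44/5, 4/5, 132/35).
Solving gives a_0 = 99/35, a_1 = 6/5, a_2 = 33/7, so
  g(x) = 33*x^2/7 + 6*x/5 + 99/35.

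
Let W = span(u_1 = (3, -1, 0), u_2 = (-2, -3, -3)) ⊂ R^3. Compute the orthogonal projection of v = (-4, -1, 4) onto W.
proj_W(v) = (-649/211, 374/211, 129/211)

Set up U = [u_1 | ... | u_2] ∈ R^(3×2). The projector onto W = col(U) is P = U (U^T U)^(-1) U^T.
Compute U^T U =
  [10, -3]
  [-3, 22],
and U^T v = (-11, -1).
Solve U^T U · c = U^T v for the coefficients: c = (-245/211, -43/211). The projection is proj_W(v) = U c.
Check: (v - proj_W(v)) · u_1 = 0  (should be 0).
Check: (v - proj_W(v)) · u_2 = 0  (should be 0).
Result: proj_W(v) = (-649/211, 374/211, 129/211).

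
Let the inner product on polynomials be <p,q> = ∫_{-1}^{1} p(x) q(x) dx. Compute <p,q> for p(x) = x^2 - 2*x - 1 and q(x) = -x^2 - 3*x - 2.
<p,q> = 104/15

Expand the product: p(x)·q(x) = -x^4 - x^3 + 5*x^2 + 7*x + 2.
∫_{-1}^{1} of each monomial x^k gives [2/(k+1) if k even, 0 if k odd]. Integrating term-by-term (or equivalently evaluating the antiderivative F(x) = -x^5/5 - x^4/4 + 5*x^3/3 + 7*x^2/2 + 2*x at the endpoints):
  F(1) − F(−1) = 403/60 − (-13/60) = 104/15.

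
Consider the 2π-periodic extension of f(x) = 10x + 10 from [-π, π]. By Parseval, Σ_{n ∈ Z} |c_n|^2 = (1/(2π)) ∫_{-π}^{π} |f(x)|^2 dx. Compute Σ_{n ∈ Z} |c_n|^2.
Σ |c_n|^2 = 100π^2/3 + 100

Expand and integrate term by term over [-π, π]:
  ∫ (10x)^2 dx = 100·(2π^3/3); ∫ 2·10·(10)·x dx = 0 (odd integrand); ∫ 10^2 dx = 100·2π.
So (1/(2π)) ∫_{-π}^{π} (10x + 10)^2 dx = 100π^2/3 + 100 = 100π^2/3 + 100.
Parseval ⇒ Σ |c_n|^2 = 100π^2/3 + 100.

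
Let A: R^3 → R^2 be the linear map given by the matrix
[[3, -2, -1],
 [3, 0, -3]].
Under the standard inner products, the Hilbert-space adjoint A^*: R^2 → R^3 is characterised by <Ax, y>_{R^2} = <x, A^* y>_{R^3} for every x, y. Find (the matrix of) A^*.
A^* = A^T =
[[3, 3],
 [-2, 0],
 [-1, -3]]

For real matrices with standard dot products, the defining identity <Ax, y> = <x, A^* y> gives (Ax)^T y = x^T (A^*) y, i.e. x^T A^T y = x^T (A^*) y. Since this holds for all x, y, we must have A^* = A^T. Therefore
A^* =
[[3, 3],
 [-2, 0],
 [-1, -3]].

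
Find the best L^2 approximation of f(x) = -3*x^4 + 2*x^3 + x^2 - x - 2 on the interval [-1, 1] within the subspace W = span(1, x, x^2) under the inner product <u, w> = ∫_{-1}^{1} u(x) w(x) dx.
g(x) = -11*x^2/7 + x/5 - 61/35

The best approximation g ∈ W is the orthogonal projection of f onto W. Writing g = a_0 + a_1 x + a_2 x^2, the coefficients solve the normal equations G · a = b where
  G_{ij} = <φ_i, φ_j> and b_i = <f, φ_i>, with φ_0 = 1, φ_1 = x, φ_2 = x^2.
G =
  [2, 0, 2/3]
  [0, 2/3, 0]
  [2/3, 0, 2/5],
b = (-68/15, 2/15, -188/105).
Solving gives a_0 = -61/35, a_1 = 1/5, a_2 = -11/7, so
  g(x) = -11*x^2/7 + x/5 - 61/35.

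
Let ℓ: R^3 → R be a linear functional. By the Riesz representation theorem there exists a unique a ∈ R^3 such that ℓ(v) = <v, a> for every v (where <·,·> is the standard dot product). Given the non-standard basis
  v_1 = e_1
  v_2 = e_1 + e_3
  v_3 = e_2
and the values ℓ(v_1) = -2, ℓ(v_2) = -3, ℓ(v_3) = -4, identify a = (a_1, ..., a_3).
a = (-2, -4, -1)

Write a = (a_1, ..., a_3) in the standard basis. For each basis vector v_i, ℓ(v_i) = <v_i, a> is a linear equation in the a_j's. Collect the n equations into a matrix system V a = ℓ, where row i of V is v_i (expressed in the standard basis). Since V is invertible (lower-triangular with 1s on the diagonal, up to permutation), solve by back-substitution:
  V =
[[1, 0, 0],
 [1, 0, 1],
 [0, 1, 0]]
  V a = (-2, -3, -4)
Solving gives a = (-2, -4, -1).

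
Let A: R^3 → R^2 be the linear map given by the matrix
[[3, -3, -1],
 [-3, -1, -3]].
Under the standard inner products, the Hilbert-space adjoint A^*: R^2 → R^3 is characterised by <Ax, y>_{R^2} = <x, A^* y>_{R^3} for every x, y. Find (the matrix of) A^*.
A^* = A^T =
[[3, -3],
 [-3, -1],
 [-1, -3]]

For real matrices with standard dot products, the defining identity <Ax, y> = <x, A^* y> gives (Ax)^T y = x^T (A^*) y, i.e. x^T A^T y = x^T (A^*) y. Since this holds for all x, y, we must have A^* = A^T. Therefore
A^* =
[[3, -3],
 [-3, -1],
 [-1, -3]].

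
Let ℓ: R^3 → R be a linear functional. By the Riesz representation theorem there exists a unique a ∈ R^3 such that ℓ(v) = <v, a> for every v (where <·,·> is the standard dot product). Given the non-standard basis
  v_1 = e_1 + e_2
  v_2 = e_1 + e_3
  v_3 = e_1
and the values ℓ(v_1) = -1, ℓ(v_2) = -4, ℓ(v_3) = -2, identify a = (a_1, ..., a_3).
a = (-2, 1, -2)

Write a = (a_1, ..., a_3) in the standard basis. For each basis vector v_i, ℓ(v_i) = <v_i, a> is a linear equation in the a_j's. Collect the n equations into a matrix system V a = ℓ, where row i of V is v_i (expressed in the standard basis). Since V is invertible (lower-triangular with 1s on the diagonal, up to permutation), solve by back-substitution:
  V =
[[1, 1, 0],
 [1, 0, 1],
 [1, 0, 0]]
  V a = (-1, -4, -2)
Solving gives a = (-2, 1, -2).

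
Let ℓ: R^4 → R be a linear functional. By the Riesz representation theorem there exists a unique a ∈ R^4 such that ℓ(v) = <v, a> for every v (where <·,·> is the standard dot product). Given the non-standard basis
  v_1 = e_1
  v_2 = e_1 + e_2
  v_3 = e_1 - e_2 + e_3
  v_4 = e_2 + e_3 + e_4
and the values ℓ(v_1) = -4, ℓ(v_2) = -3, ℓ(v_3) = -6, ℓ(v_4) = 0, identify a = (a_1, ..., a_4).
a = (-4, 1, -1, 0)

Write a = (a_1, ..., a_4) in the standard basis. For each basis vector v_i, ℓ(v_i) = <v_i, a> is a linear equation in the a_j's. Collect the n equations into a matrix system V a = ℓ, where row i of V is v_i (expressed in the standard basis). Since V is invertible (lower-triangular with 1s on the diagonal, up to permutation), solve by back-substitution:
  V =
[[1, 0, 0, 0],
 [1, 1, 0, 0],
 [1, -1, 1, 0],
 [0, 1, 1, 1]]
  V a = (-4, -3, -6, 0)
Solving gives a = (-4, 1, -1, 0).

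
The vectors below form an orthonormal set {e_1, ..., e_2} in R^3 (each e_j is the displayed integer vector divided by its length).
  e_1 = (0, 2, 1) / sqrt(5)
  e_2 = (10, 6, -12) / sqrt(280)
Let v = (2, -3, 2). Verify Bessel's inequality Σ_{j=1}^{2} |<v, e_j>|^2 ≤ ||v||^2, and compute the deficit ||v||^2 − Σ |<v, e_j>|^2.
Σ |<v, e_j>|^2 = 69/14; ||v||^2 = 17; deficit = 169/14

Write each e_j = u_j / sqrt(<u_j, u_j>) where u_j is the displayed integer vector. Then <v, e_j> = <v, u_j> / sqrt(<u_j, u_j>), so |<v, e_j>|^2 = <v, u_j>^2 / <u_j, u_j>.
Coefficients: <v, e_1> = -4/sqrt(5), <v, e_2> = -22/sqrt(280).
Square and sum: Σ |<v, e_j>|^2 = 69/14.
Compute ||v||^2 = v·v = 17.
Deficit = 17 − 69/14 = 169/14 ≥ 0, confirming Bessel's inequality. (The deficit equals ||v − Σ <v,e_j> e_j||^2, the squared distance from v to span{e_j}.)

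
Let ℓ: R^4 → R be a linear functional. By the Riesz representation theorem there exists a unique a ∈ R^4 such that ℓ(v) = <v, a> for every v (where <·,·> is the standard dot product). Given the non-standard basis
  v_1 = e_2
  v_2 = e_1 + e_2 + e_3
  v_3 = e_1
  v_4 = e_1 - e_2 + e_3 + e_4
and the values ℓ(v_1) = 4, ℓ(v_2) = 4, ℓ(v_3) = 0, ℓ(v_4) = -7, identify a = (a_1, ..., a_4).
a = (0, 4, 0, -3)

Write a = (a_1, ..., a_4) in the standard basis. For each basis vector v_i, ℓ(v_i) = <v_i, a> is a linear equation in the a_j's. Collect the n equations into a matrix system V a = ℓ, where row i of V is v_i (expressed in the standard basis). Since V is invertible (lower-triangular with 1s on the diagonal, up to permutation), solve by back-substitution:
  V =
[[0, 1, 0, 0],
 [1, 1, 1, 0],
 [1, 0, 0, 0],
 [1, -1, 1, 1]]
  V a = (4, 4, 0, -7)
Solving gives a = (0, 4, 0, -3).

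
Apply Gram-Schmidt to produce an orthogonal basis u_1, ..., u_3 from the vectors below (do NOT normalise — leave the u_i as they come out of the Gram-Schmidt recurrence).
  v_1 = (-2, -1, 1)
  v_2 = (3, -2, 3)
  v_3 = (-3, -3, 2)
Orthogonal basis:
  u_1 = (-2, -1, 1)
  u_2 = (8/3, -13/6, 19/6)
  u_3 = (10/131, -90/131, -70/131)

Apply the Gram-Schmidt recurrence
  u_1 = v_1
  u_i = v_i − Σ_{j<i} ((v_i · u_j) / (u_j · u_j)) · u_j.

Step by step this gives:
  u_1 = (-2, -1, 1)
  u_2 = (8/3, -13/6, 19/6)
  u_3 = (10/131, -90/131, -70/131)

Orthogonality check:
  u_2 · u_1 = 0 (should be 0)
  u_3 · u_1 = 0 (should be 0)
  u_3 · u_2 = 0 (should be 0)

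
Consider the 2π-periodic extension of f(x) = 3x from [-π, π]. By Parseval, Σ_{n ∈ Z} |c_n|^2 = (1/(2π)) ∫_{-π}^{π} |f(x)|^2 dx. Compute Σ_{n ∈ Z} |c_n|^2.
Σ |c_n|^2 = 3π^2

Expand and integrate term by term over [-π, π]:
  ∫ (3x)^2 dx = 9·(2π^3/3); ∫ 2·3·(0)·x dx = 0 (odd integrand); ∫ 0^2 dx = 0·2π.
So (1/(2π)) ∫_{-π}^{π} (3x)^2 dx = 9π^2/3 + 0 = 3π^2.
Parseval ⇒ Σ |c_n|^2 = 3π^2.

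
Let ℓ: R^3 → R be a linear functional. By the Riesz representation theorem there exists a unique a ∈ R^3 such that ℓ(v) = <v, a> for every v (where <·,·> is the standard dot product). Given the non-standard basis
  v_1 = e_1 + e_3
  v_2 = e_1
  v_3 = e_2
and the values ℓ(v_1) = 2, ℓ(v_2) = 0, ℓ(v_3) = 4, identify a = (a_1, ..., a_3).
a = (0, 4, 2)

Write a = (a_1, ..., a_3) in the standard basis. For each basis vector v_i, ℓ(v_i) = <v_i, a> is a linear equation in the a_j's. Collect the n equations into a matrix system V a = ℓ, where row i of V is v_i (expressed in the standard basis). Since V is invertible (lower-triangular with 1s on the diagonal, up to permutation), solve by back-substitution:
  V =
[[1, 0, 1],
 [1, 0, 0],
 [0, 1, 0]]
  V a = (2, 0, 4)
Solving gives a = (0, 4, 2).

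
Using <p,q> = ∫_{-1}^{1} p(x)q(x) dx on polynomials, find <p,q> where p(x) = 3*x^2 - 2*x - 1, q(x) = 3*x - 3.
<p,q> = -4

Expand the product: p(x)·q(x) = 9*x^3 - 15*x^2 + 3*x + 3.
∫_{-1}^{1} of each monomial x^k gives [2/(k+1) if k even, 0 if k odd]. Integrating term-by-term (or equivalently evaluating the antiderivative F(x) = 9*x^4/4 - 5*x^3 + 3*x^2/2 + 3*x at the endpoints):
  F(1) − F(−1) = 7/4 − (23/4) = -4.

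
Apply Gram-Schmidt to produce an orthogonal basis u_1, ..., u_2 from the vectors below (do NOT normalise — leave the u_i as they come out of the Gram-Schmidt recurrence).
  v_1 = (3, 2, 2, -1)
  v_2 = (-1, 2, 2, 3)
Orthogonal basis:
  u_1 = (3, 2, 2, -1)
  u_2 = (-4/3, 16/9, 16/9, 28/9)

Apply the Gram-Schmidt recurrence
  u_1 = v_1
  u_i = v_i − Σ_{j<i} ((v_i · u_j) / (u_j · u_j)) · u_j.

Step by step this gives:
  u_1 = (3, 2, 2, -1)
  u_2 = (-4/3, 16/9, 16/9, 28/9)

Orthogonality check:
  u_2 · u_1 = 0 (should be 0)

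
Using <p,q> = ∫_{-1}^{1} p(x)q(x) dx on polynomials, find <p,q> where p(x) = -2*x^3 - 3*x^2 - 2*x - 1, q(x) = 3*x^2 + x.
<p,q> = -116/15

Expand the product: p(x)·q(x) = -6*x^5 - 11*x^4 - 9*x^3 - 5*x^2 - x.
∫_{-1}^{1} of each monomial x^k gives [2/(k+1) if k even, 0 if k odd]. Integrating term-by-term (or equivalently evaluating the antiderivative F(x) = -x^6 - 11*x^5/5 - 9*x^4/4 - 5*x^3/3 - x^2/2 at the endpoints):
  F(1) − F(−1) = -457/60 − (7/60) = -116/15.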